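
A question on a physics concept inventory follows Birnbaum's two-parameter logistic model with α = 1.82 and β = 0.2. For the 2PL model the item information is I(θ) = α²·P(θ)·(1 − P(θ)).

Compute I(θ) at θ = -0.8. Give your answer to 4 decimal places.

P = 1/(1+e^{1.8200}) = 0.1394
P(1−P) = 0.1394 × 0.8606 = 0.1200
I = α² × P(1−P) = 1.82² × 0.1200 = 0.39746

0.3975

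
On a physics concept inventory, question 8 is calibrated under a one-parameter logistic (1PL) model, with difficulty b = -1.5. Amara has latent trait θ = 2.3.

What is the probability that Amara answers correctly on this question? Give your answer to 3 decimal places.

0.978

P(θ) = 1 / (1 + exp(−(θ − b)))
Exponent: (2.3 − (-1.5)) = 3.8000
1/(1 + e^{-3.8000}) = 0.9781
P = 0.9781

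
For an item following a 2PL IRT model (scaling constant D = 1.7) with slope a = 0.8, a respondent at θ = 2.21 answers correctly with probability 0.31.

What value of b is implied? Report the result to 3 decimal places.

2.798

P(θ) = 1 / (1 + exp(−D·a(θ − b)))
logit(0.31) = ln(0.31/0.69) = -0.8001
b = θ − logit/(1.7·a) = 2.21 − (-0.8001)/1.3600 = 2.7983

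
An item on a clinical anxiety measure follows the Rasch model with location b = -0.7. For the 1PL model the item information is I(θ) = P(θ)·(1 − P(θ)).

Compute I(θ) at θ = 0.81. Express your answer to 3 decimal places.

0.148

P = 1/(1+e^{-1.5100}) = 0.8191
P(1−P) = 0.8191 × 0.1809 = 0.1482
I = P(1−P) = 0.14820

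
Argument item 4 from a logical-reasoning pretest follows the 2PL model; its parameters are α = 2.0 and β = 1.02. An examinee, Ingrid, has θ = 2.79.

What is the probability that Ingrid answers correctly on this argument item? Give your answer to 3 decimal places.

P(θ) = 1 / (1 + exp(−α(θ − β)))
Exponent: 2.0 × (2.79 − 1.02) = 3.5400
1/(1 + e^{-3.5400}) = 0.9718

0.972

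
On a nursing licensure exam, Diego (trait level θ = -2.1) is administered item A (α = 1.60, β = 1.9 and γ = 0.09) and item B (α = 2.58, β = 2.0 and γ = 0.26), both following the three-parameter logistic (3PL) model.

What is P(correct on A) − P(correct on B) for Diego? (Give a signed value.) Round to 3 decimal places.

-0.169

P(θ) = γ + (1 − γ) · 1 / (1 + exp(−α(θ − β)))
P_A = 0.0915
P_B = 0.2600
P_A − P_B = -0.1685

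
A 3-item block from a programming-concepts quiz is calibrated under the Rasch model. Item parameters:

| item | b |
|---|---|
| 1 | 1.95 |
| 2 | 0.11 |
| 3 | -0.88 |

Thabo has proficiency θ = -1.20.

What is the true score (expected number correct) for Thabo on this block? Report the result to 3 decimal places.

P(θ) = 1 / (1 + exp(−(θ − b)))
P_1 = 1/(1+e^{3.1500}) = 0.0411
P_2 = 1/(1+e^{1.3100}) = 0.2125
P_3 = 1/(1+e^{0.3200}) = 0.4207
E[score] = 0.0411 + 0.2125 + 0.4207 = 0.6743

0.674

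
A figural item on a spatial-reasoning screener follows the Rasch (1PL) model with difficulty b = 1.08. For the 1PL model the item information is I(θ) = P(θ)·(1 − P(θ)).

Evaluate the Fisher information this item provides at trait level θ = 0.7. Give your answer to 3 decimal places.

0.241

P = 1/(1+e^{0.3800}) = 0.4061
P(1−P) = 0.4061 × 0.5939 = 0.2412
I = P(1−P) = 0.24119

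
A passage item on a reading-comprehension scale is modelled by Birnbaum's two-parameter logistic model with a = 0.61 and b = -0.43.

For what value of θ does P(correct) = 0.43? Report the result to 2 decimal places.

-0.89

P(θ) = 1 / (1 + exp(−a(θ − b)))
logit = ln(0.4300/0.5700) = -0.2819
θ = b + logit/(a) = -0.43 + (-0.2819)/0.6100 = -0.8921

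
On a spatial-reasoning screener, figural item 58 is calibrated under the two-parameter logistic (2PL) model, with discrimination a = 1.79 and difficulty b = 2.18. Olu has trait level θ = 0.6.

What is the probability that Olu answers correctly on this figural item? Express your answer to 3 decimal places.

0.056

P(θ) = 1 / (1 + exp(−a(θ − b)))
Exponent: 1.79 × (0.6 − 2.18) = -2.8282
1/(1 + e^{2.8282}) = 0.0558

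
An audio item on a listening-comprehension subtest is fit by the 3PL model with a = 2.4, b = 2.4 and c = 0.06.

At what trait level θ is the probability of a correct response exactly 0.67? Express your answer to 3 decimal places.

P(θ) = c + (1 − c) · 1 / (1 + exp(−a(θ − b)))
Remove guessing floor: (0.67 − 0.06)/(1 − 0.06) = 0.6489
logit = ln(0.6489/0.3511) = 0.6144
θ = b + logit/(a) = 2.4 + 0.6144/2.4000 = 2.6560

2.656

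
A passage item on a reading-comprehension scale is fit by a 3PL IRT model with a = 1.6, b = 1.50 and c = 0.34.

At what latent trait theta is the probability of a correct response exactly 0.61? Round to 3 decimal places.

P(theta) = c + (1 − c) · 1 / (1 + exp(−a(theta − b)))
Remove guessing floor: (0.61 − 0.34)/(1 − 0.34) = 0.4091
logit = ln(0.4091/0.5909) = -0.3677
theta = b + logit/(a) = 1.50 + (-0.3677)/1.6000 = 1.2702

1.270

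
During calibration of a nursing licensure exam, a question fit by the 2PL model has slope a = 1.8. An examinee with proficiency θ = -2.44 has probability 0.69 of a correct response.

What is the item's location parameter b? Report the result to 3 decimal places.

P(θ) = 1 / (1 + exp(−a(θ − b)))
logit(0.69) = ln(0.69/0.31) = 0.8001
b = θ − logit/(a) = -2.44 − 0.8001/1.8000 = -2.8845

-2.885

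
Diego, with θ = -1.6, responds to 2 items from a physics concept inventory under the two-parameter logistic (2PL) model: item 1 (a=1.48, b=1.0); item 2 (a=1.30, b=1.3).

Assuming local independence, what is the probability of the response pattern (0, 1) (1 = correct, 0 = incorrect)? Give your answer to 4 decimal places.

P(θ) = 1 / (1 + exp(−a(θ − b)))
P_1 = 1/(1+e^{3.8480}) = 0.0209
P_2 = 1/(1+e^{3.7700}) = 0.0225
L = (1−P_1) × P_2 = 0.9791 × 0.0225 = 0.02206

0.0221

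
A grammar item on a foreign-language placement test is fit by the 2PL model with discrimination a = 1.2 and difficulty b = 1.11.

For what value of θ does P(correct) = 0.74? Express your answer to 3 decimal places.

P(θ) = 1 / (1 + exp(−a(θ − b)))
logit = ln(0.7400/0.2600) = 1.0460
θ = b + logit/(a) = 1.11 + 1.0460/1.2000 = 1.9816

1.982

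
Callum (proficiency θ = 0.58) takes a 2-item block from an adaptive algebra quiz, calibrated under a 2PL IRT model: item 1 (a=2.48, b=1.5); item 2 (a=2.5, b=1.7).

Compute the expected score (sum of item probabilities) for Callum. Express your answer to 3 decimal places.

P(θ) = 1 / (1 + exp(−a(θ − b)))
P_1 = 1/(1+e^{2.2816}) = 0.0927
P_2 = 1/(1+e^{2.8000}) = 0.0573
E[score] = 0.0927 + 0.0573 = 0.1500

0.150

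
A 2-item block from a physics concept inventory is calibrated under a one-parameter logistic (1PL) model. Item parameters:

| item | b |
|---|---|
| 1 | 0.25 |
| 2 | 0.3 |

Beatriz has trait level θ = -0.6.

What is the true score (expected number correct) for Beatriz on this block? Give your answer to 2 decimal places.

P(θ) = 1 / (1 + exp(−(θ − b)))
P_1 = 1/(1+e^{0.8500}) = 0.2994
P_2 = 1/(1+e^{0.9000}) = 0.2891
E[score] = 0.2994 + 0.2891 = 0.5885

0.59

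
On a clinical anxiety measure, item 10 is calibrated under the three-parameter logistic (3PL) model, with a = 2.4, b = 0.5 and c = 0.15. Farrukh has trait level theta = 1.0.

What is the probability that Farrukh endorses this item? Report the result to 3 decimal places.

P(theta) = c + (1 − c) · 1 / (1 + exp(−a(theta − b)))
Exponent: 2.4 × (1.0 − 0.5) = 1.2000
1/(1 + e^{-1.2000}) = 0.7685
P = 0.15 + 0.85 × 0.7685 = 0.8032

0.803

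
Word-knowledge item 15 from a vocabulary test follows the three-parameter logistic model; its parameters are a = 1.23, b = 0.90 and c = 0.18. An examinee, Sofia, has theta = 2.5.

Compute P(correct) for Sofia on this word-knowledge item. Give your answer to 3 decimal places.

P(theta) = c + (1 − c) · 1 / (1 + exp(−a(theta − b)))
Exponent: 1.23 × (2.5 − 0.90) = 1.9680
1/(1 + e^{-1.9680}) = 0.8774
P = 0.18 + 0.82 × 0.8774 = 0.8995

0.899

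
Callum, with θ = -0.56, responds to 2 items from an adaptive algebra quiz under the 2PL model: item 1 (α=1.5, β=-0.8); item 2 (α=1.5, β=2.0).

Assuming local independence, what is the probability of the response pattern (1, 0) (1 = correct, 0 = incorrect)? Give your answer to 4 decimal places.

P(θ) = 1 / (1 + exp(−α(θ − β)))
P_1 = 1/(1+e^{-0.3600}) = 0.5890
P_2 = 1/(1+e^{3.8400}) = 0.0210
L = P_1 × (1−P_2) = 0.5890 × 0.9790 = 0.57665

0.5766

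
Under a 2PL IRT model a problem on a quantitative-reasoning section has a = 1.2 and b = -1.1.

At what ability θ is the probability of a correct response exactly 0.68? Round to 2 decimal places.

-0.47

P(θ) = 1 / (1 + exp(−a(θ − b)))
logit = ln(0.6800/0.3200) = 0.7538
θ = b + logit/(a) = -1.1 + 0.7538/1.2000 = -0.4719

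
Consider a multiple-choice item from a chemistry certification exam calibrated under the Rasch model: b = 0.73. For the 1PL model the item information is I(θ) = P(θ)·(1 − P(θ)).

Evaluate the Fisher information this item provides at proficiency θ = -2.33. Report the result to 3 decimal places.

P = 1/(1+e^{3.0600}) = 0.0448
P(1−P) = 0.0448 × 0.9552 = 0.0428
I = P(1−P) = 0.04278

0.043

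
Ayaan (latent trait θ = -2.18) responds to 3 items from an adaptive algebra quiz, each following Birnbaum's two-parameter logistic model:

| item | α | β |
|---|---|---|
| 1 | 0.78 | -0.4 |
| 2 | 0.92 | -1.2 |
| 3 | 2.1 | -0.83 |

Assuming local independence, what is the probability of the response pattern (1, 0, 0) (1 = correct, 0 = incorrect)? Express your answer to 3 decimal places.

0.134

P(θ) = 1 / (1 + exp(−α(θ − β)))
P_1 = 1/(1+e^{1.3884}) = 0.1997
P_2 = 1/(1+e^{0.9016}) = 0.2887
P_3 = 1/(1+e^{2.8350}) = 0.0555
L = P_1 × (1−P_2) × (1−P_3) = 0.1997 × 0.7113 × 0.9445 = 0.13414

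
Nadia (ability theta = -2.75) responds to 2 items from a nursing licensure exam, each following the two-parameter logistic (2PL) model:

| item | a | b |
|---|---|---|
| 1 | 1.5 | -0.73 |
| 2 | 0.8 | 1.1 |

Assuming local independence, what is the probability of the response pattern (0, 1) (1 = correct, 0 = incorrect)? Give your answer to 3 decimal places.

P(theta) = 1 / (1 + exp(−a(theta − b)))
P_1 = 1/(1+e^{3.0300}) = 0.0461
P_2 = 1/(1+e^{3.0800}) = 0.0439
L = (1−P_1) × P_2 = 0.9539 × 0.0439 = 0.04191

0.042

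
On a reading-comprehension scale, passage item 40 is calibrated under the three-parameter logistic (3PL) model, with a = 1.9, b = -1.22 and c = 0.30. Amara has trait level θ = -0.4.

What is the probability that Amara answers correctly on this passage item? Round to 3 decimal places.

0.878

P(θ) = c + (1 − c) · 1 / (1 + exp(−a(θ − b)))
Exponent: 1.9 × (-0.4 − (-1.22)) = 1.5580
1/(1 + e^{-1.5580}) = 0.8261
P = 0.30 + 0.70 × 0.8261 = 0.8782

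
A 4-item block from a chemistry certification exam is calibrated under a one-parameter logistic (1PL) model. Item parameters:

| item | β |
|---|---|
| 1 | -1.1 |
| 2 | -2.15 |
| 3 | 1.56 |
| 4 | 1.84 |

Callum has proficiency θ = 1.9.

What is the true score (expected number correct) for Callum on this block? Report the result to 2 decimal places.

3.03

P(θ) = 1 / (1 + exp(−(θ − β)))
P_1 = 1/(1+e^{-3.0000}) = 0.9526
P_2 = 1/(1+e^{-4.0500}) = 0.9829
P_3 = 1/(1+e^{-0.3400}) = 0.5842
P_4 = 1/(1+e^{-0.0600}) = 0.5150
E[score] = 0.9526 + 0.9829 + 0.5842 + 0.5150 = 3.0346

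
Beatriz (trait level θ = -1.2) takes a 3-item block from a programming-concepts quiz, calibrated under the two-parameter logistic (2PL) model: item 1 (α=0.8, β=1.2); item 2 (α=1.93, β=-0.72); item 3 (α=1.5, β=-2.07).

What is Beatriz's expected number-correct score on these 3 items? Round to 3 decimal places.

1.198

P(θ) = 1 / (1 + exp(−α(θ − β)))
P_1 = 1/(1+e^{1.9200}) = 0.1279
P_2 = 1/(1+e^{0.9264}) = 0.2837
P_3 = 1/(1+e^{-1.3050}) = 0.7867
E[score] = 0.1279 + 0.2837 + 0.7867 = 1.1982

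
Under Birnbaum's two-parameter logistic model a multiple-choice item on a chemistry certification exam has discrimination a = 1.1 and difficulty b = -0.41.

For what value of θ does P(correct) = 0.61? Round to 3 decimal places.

P(θ) = 1 / (1 + exp(−a(θ − b)))
logit = ln(0.6100/0.3900) = 0.4473
θ = b + logit/(a) = -0.41 + 0.4473/1.1000 = -0.0034

-0.003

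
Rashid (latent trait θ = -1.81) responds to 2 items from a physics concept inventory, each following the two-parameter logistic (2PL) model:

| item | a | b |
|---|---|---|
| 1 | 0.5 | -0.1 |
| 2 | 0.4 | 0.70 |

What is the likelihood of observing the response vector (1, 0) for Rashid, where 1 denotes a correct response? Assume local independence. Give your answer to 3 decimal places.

P(θ) = 1 / (1 + exp(−a(θ − b)))
P_1 = 1/(1+e^{0.8550}) = 0.2984
P_2 = 1/(1+e^{1.0040}) = 0.2682
L = P_1 × (1−P_2) = 0.2984 × 0.7318 = 0.21837

0.218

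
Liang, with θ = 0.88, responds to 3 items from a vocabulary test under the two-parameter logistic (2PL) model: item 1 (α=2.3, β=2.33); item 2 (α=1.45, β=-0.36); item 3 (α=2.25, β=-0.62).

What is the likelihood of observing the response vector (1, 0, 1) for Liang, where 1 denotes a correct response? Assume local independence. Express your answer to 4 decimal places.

P(θ) = 1 / (1 + exp(−α(θ − β)))
P_1 = 1/(1+e^{3.3350}) = 0.0344
P_2 = 1/(1+e^{-1.7980}) = 0.8579
P_3 = 1/(1+e^{-3.3750}) = 0.9669
L = P_1 × (1−P_2) × P_3 = 0.0344 × 0.1421 × 0.9669 = 0.00472

0.0047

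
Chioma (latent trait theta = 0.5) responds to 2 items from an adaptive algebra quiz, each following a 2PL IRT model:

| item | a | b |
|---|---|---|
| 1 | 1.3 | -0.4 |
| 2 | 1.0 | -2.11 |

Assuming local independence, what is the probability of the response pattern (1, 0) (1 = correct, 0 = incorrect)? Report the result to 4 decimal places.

0.0523

P(theta) = 1 / (1 + exp(−a(theta − b)))
P_1 = 1/(1+e^{-1.1700}) = 0.7631
P_2 = 1/(1+e^{-2.6100}) = 0.9315
L = P_1 × (1−P_2) = 0.7631 × 0.0685 = 0.05227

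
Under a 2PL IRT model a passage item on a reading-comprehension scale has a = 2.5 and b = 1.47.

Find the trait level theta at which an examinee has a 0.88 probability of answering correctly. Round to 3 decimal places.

P(theta) = 1 / (1 + exp(−a(theta − b)))
logit = ln(0.8800/0.1200) = 1.9924
theta = b + logit/(a) = 1.47 + 1.9924/2.5000 = 2.2670

2.267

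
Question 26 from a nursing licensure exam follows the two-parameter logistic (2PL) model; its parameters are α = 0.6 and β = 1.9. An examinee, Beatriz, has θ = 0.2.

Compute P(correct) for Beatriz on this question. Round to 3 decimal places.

P(θ) = 1 / (1 + exp(−α(θ − β)))
Exponent: 0.6 × (0.2 − 1.9) = -1.0200
1/(1 + e^{1.0200}) = 0.2650

0.265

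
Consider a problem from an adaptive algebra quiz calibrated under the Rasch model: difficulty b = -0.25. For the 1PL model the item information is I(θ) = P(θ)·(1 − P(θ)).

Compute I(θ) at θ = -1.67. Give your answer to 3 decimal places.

P = 1/(1+e^{1.4200}) = 0.1947
P(1−P) = 0.1947 × 0.8053 = 0.1568
I = P(1−P) = 0.15677

0.157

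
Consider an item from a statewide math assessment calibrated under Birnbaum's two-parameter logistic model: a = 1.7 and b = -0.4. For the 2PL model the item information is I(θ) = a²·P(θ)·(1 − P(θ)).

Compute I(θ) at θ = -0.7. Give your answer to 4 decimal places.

0.6775

P = 1/(1+e^{0.5100}) = 0.3752
P(1−P) = 0.3752 × 0.6248 = 0.2344
I = a² × P(1−P) = 1.7² × 0.2344 = 0.67748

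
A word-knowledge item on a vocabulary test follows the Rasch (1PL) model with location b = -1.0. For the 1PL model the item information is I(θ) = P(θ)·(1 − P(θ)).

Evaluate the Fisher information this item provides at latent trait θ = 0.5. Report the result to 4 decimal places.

0.1491

P = 1/(1+e^{-1.5000}) = 0.8176
P(1−P) = 0.8176 × 0.1824 = 0.1491
I = P(1−P) = 0.14915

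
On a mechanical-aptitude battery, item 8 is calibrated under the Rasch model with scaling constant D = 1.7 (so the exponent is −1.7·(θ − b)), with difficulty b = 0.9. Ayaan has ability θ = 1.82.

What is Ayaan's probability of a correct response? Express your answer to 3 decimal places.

0.827

P(θ) = 1 / (1 + exp(−D·(θ − b)))
Exponent: 1.7 × (1.82 − 0.9) = 1.5640
1/(1 + e^{-1.5640}) = 0.8269
P = 0.8269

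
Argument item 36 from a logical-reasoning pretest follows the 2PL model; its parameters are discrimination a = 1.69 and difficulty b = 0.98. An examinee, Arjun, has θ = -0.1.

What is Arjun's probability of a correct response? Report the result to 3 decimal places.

P(θ) = 1 / (1 + exp(−a(θ − b)))
Exponent: 1.69 × (-0.1 − 0.98) = -1.8252
1/(1 + e^{1.8252}) = 0.1388

0.139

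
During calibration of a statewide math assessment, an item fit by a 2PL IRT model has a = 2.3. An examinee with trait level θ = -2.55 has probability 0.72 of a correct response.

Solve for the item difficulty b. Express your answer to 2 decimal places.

-2.96

P(θ) = 1 / (1 + exp(−a(θ − b)))
logit(0.72) = ln(0.72/0.28) = 0.9445
b = θ − logit/(a) = -2.55 − 0.9445/2.3000 = -2.9606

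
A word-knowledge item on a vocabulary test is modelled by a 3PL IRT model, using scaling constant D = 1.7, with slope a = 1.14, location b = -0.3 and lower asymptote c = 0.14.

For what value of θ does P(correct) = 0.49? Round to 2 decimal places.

P(θ) = c + (1 − c) · 1 / (1 + exp(−D·a(θ − b)))
Remove guessing floor: (0.49 − 0.14)/(1 − 0.14) = 0.4070
logit = ln(0.4070/0.5930) = -0.3765
θ = b + logit/(1.7·a) = -0.3 + (-0.3765)/1.9380 = -0.4943

-0.49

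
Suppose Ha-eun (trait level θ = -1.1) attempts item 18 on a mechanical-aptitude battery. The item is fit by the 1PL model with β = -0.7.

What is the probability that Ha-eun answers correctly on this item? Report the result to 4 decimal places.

0.4013

P(θ) = 1 / (1 + exp(−(θ − β)))
Exponent: (-1.1 − (-0.7)) = -0.4000
1/(1 + e^{0.4000}) = 0.4013
P = 0.4013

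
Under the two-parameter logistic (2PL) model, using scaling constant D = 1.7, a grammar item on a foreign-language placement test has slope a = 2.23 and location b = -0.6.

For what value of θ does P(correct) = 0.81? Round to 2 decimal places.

P(θ) = 1 / (1 + exp(−D·a(θ − b)))
logit = ln(0.8100/0.1900) = 1.4500
θ = b + logit/(1.7·a) = -0.6 + 1.4500/3.7910 = -0.2175

-0.22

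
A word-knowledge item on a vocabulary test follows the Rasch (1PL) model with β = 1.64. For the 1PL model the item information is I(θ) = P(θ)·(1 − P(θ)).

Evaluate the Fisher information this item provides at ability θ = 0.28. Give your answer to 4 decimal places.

P = 1/(1+e^{1.3600}) = 0.2042
P(1−P) = 0.2042 × 0.7958 = 0.1625
I = P(1−P) = 0.16253

0.1625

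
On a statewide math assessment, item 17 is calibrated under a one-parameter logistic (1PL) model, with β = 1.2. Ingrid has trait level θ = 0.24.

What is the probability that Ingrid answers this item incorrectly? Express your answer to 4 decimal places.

P(θ) = 1 / (1 + exp(−(θ − β)))
Exponent: (0.24 − 1.2) = -0.9600
1/(1 + e^{0.9600}) = 0.2769
P = 0.2769
P(incorrect) = 1 − 0.2769 = 0.7231

0.7231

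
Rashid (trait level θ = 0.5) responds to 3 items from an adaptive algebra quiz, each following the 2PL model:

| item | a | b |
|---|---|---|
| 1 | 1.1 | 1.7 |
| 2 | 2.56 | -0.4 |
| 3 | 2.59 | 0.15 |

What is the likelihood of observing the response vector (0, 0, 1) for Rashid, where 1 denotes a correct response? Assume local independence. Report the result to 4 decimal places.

P(θ) = 1 / (1 + exp(−a(θ − b)))
P_1 = 1/(1+e^{1.3200}) = 0.2108
P_2 = 1/(1+e^{-2.3040}) = 0.9092
P_3 = 1/(1+e^{-0.9065}) = 0.7123
L = (1−P_1) × (1−P_2) × P_3 = 0.7892 × 0.0908 × 0.7123 = 0.05104

0.0510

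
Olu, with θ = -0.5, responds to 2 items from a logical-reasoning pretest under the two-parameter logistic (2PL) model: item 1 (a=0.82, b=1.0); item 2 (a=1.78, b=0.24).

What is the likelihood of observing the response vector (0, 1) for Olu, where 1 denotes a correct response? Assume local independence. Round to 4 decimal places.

0.1635

P(θ) = 1 / (1 + exp(−a(θ − b)))
P_1 = 1/(1+e^{1.2300}) = 0.2262
P_2 = 1/(1+e^{1.3172}) = 0.2113
L = (1−P_1) × P_2 = 0.7738 × 0.2113 = 0.16350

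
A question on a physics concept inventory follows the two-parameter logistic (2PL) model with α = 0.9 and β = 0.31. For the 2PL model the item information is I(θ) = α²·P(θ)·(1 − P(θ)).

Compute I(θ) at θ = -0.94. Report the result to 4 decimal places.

0.1499

P = 1/(1+e^{1.1250}) = 0.2451
P(1−P) = 0.2451 × 0.7549 = 0.1850
I = α² × P(1−P) = 0.9² × 0.1850 = 0.14986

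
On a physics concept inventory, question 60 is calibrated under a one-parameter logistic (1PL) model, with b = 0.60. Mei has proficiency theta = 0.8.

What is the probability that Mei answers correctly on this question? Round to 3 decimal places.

0.550

P(theta) = 1 / (1 + exp(−(theta − b)))
Exponent: (0.8 − 0.60) = 0.2000
1/(1 + e^{-0.2000}) = 0.5498
P = 0.5498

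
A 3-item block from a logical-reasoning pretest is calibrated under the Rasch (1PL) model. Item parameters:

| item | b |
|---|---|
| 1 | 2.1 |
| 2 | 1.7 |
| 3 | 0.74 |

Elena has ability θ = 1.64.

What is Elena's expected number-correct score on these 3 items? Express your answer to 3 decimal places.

P(θ) = 1 / (1 + exp(−(θ − b)))
P_1 = 1/(1+e^{0.4600}) = 0.3870
P_2 = 1/(1+e^{0.0600}) = 0.4850
P_3 = 1/(1+e^{-0.9000}) = 0.7109
E[score] = 0.3870 + 0.4850 + 0.7109 = 1.5829

1.583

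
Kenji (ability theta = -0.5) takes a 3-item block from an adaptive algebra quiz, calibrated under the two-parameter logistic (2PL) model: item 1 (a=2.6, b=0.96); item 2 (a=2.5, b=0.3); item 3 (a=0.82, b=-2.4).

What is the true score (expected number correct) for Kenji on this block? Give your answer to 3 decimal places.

0.967

P(theta) = 1 / (1 + exp(−a(theta − b)))
P_1 = 1/(1+e^{3.7960}) = 0.0220
P_2 = 1/(1+e^{2.0000}) = 0.1192
P_3 = 1/(1+e^{-1.5580}) = 0.8261
E[score] = 0.0220 + 0.1192 + 0.8261 = 0.9672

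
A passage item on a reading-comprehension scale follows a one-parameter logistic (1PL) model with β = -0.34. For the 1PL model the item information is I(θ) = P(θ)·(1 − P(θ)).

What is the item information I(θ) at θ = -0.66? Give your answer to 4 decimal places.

0.2437

P = 1/(1+e^{0.3200}) = 0.4207
P(1−P) = 0.4207 × 0.5793 = 0.2437
I = P(1−P) = 0.24371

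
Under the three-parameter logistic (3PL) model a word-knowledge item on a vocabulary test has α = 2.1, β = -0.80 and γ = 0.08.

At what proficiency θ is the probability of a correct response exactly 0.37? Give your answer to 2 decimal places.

P(θ) = γ + (1 − γ) · 1 / (1 + exp(−α(θ − β)))
Remove guessing floor: (0.37 − 0.08)/(1 − 0.08) = 0.3152
logit = ln(0.3152/0.6848) = -0.7758
θ = β + logit/(α) = -0.80 + (-0.7758)/2.1000 = -1.1694

-1.17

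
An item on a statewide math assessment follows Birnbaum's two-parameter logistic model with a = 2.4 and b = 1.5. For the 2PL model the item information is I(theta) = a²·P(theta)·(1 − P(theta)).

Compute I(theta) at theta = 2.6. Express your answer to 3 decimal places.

0.358

P = 1/(1+e^{-2.6400}) = 0.9334
P(1−P) = 0.9334 × 0.0666 = 0.0622
I = a² × P(1−P) = 2.4² × 0.0622 = 0.35811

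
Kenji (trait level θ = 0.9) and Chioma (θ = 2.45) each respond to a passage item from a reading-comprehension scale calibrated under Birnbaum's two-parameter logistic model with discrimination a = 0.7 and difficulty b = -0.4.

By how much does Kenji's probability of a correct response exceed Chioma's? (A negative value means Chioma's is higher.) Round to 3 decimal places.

-0.167

P(θ) = 1 / (1 + exp(−a(θ − b)))
P(Kenji) = 0.7130  [exponent 0.9100]
P(Chioma) = 0.8803  [exponent 1.9950]
Difference = 0.7130 − 0.8803 = -0.1673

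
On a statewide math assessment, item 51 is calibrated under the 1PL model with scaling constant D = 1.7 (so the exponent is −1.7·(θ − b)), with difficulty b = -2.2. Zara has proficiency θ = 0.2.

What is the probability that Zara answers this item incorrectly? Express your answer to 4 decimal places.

P(θ) = 1 / (1 + exp(−D·(θ − b)))
Exponent: 1.7 × (0.2 − (-2.2)) = 4.0800
1/(1 + e^{-4.0800}) = 0.9834
P = 0.9834
P(incorrect) = 1 − 0.9834 = 0.0166

0.0166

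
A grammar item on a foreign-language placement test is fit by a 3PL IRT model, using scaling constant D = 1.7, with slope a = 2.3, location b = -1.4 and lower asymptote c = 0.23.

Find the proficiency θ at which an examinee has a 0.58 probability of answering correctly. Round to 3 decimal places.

P(θ) = c + (1 − c) · 1 / (1 + exp(−D·a(θ − b)))
Remove guessing floor: (0.58 − 0.23)/(1 − 0.23) = 0.4545
logit = ln(0.4545/0.5455) = -0.1823
θ = b + logit/(1.7·a) = -1.4 + (-0.1823)/3.9100 = -1.4466

-1.447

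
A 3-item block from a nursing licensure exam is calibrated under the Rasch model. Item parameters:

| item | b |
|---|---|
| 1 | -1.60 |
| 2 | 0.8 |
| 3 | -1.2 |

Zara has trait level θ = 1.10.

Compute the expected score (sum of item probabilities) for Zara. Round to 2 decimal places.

2.42

P(θ) = 1 / (1 + exp(−(θ − b)))
P_1 = 1/(1+e^{-2.7000}) = 0.9370
P_2 = 1/(1+e^{-0.3000}) = 0.5744
P_3 = 1/(1+e^{-2.3000}) = 0.9089
E[score] = 0.9370 + 0.5744 + 0.9089 = 2.4203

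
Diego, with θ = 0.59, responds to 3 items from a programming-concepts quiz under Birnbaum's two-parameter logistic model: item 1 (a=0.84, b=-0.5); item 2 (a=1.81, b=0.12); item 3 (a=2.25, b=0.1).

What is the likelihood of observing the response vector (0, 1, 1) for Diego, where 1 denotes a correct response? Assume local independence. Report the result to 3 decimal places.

0.150

P(θ) = 1 / (1 + exp(−a(θ − b)))
P_1 = 1/(1+e^{-0.9156}) = 0.7141
P_2 = 1/(1+e^{-0.8507}) = 0.7007
P_3 = 1/(1+e^{-1.1025}) = 0.7507
L = (1−P_1) × P_2 × P_3 = 0.2859 × 0.7007 × 0.7507 = 0.15037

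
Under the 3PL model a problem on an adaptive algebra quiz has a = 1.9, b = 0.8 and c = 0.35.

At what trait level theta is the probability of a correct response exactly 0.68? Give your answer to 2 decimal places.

P(theta) = c + (1 − c) · 1 / (1 + exp(−a(theta − b)))
Remove guessing floor: (0.68 − 0.35)/(1 − 0.35) = 0.5077
logit = ln(0.5077/0.4923) = 0.0308
theta = b + logit/(a) = 0.8 + 0.0308/1.9000 = 0.8162

0.82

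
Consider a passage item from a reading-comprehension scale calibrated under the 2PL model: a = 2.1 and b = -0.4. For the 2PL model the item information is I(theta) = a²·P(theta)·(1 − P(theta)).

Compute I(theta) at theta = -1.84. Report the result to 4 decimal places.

P = 1/(1+e^{3.0240}) = 0.0464
P(1−P) = 0.0464 × 0.9536 = 0.0442
I = a² × P(1−P) = 2.1² × 0.0442 = 0.19494

0.1949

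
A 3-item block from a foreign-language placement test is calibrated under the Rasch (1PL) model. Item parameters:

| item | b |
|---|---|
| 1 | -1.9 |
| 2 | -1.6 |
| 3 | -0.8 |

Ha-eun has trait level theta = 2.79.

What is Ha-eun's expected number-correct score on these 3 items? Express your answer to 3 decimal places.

P(theta) = 1 / (1 + exp(−(theta − b)))
P_1 = 1/(1+e^{-4.6900}) = 0.9909
P_2 = 1/(1+e^{-4.3900}) = 0.9878
P_3 = 1/(1+e^{-3.5900}) = 0.9731
E[score] = 0.9909 + 0.9878 + 0.9731 = 2.9518

2.952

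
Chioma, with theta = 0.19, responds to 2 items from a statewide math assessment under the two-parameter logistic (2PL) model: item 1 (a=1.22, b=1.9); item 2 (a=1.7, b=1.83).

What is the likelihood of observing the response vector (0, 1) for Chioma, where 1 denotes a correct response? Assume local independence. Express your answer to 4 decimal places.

0.0516

P(theta) = 1 / (1 + exp(−a(theta − b)))
P_1 = 1/(1+e^{2.0862}) = 0.1104
P_2 = 1/(1+e^{2.7880}) = 0.0580
L = (1−P_1) × P_2 = 0.8896 × 0.0580 = 0.05157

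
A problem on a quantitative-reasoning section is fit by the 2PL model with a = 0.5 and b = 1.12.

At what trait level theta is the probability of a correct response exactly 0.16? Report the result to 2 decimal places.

-2.20

P(theta) = 1 / (1 + exp(−a(theta − b)))
logit = ln(0.1600/0.8400) = -1.6582
theta = b + logit/(a) = 1.12 + (-1.6582)/0.5000 = -2.1965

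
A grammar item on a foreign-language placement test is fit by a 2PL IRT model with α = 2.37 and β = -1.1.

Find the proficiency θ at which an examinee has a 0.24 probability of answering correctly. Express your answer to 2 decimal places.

P(θ) = 1 / (1 + exp(−α(θ − β)))
logit = ln(0.2400/0.7600) = -1.1527
θ = β + logit/(α) = -1.1 + (-1.1527)/2.3700 = -1.5864

-1.59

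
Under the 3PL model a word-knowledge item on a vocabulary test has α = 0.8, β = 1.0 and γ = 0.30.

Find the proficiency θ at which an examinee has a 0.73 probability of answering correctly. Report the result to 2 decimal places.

P(θ) = γ + (1 − γ) · 1 / (1 + exp(−α(θ − β)))
Remove guessing floor: (0.73 − 0.30)/(1 − 0.30) = 0.6143
logit = ln(0.6143/0.3857) = 0.4654
θ = β + logit/(α) = 1.0 + 0.4654/0.8000 = 1.5817

1.58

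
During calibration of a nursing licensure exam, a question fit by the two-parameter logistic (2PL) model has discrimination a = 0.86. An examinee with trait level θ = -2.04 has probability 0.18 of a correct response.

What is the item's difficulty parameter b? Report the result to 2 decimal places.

-0.28

P(θ) = 1 / (1 + exp(−a(θ − b)))
logit(0.18) = ln(0.18/0.82) = -1.5163
b = θ − logit/(a) = -2.04 − (-1.5163)/0.8600 = -0.2768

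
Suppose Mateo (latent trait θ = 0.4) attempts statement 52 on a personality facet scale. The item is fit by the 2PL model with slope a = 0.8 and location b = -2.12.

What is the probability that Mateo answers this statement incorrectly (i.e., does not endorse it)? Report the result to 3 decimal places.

P(θ) = 1 / (1 + exp(−a(θ − b)))
Exponent: 0.8 × (0.4 − (-2.12)) = 2.0160
1/(1 + e^{-2.0160}) = 0.8825
P(incorrect) = 1 − 0.8825 = 0.1175

0.118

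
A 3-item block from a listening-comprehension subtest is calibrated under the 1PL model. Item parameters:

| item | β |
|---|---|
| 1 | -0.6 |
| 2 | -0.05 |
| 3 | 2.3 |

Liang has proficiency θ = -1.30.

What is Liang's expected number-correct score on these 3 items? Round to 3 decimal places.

P(θ) = 1 / (1 + exp(−(θ − β)))
P_1 = 1/(1+e^{0.7000}) = 0.3318
P_2 = 1/(1+e^{1.2500}) = 0.2227
P_3 = 1/(1+e^{3.6000}) = 0.0266
E[score] = 0.3318 + 0.2227 + 0.0266 = 0.5811

0.581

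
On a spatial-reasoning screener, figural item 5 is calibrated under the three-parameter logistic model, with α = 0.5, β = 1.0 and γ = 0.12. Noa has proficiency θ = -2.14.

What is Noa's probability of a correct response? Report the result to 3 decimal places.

0.272

P(θ) = γ + (1 − γ) · 1 / (1 + exp(−α(θ − β)))
Exponent: 0.5 × (-2.14 − 1.0) = -1.5700
1/(1 + e^{1.5700}) = 0.1722
P = 0.12 + 0.88 × 0.1722 = 0.2716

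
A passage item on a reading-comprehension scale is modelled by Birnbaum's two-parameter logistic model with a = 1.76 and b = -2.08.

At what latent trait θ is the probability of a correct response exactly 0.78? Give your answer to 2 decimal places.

P(θ) = 1 / (1 + exp(−a(θ − b)))
logit = ln(0.7800/0.2200) = 1.2657
θ = b + logit/(a) = -2.08 + 1.2657/1.7600 = -1.3609

-1.36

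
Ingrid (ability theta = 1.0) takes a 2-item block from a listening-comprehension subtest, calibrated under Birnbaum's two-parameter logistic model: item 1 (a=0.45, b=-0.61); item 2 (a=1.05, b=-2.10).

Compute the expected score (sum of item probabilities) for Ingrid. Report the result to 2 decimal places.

1.64

P(theta) = 1 / (1 + exp(−a(theta − b)))
P_1 = 1/(1+e^{-0.7245}) = 0.6736
P_2 = 1/(1+e^{-3.2550}) = 0.9629
E[score] = 0.6736 + 0.9629 = 1.6364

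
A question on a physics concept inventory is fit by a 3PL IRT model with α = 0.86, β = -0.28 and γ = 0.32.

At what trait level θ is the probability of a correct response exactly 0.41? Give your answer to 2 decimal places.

P(θ) = γ + (1 − γ) · 1 / (1 + exp(−α(θ − β)))
Remove guessing floor: (0.41 − 0.32)/(1 − 0.32) = 0.1324
logit = ln(0.1324/0.8676) = -1.8803
θ = β + logit/(α) = -0.28 + (-1.8803)/0.8600 = -2.4664

-2.47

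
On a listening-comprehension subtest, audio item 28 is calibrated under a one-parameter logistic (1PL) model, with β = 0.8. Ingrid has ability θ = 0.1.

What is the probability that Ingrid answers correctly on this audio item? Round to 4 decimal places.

0.3318

P(θ) = 1 / (1 + exp(−(θ − β)))
Exponent: (0.1 − 0.8) = -0.7000
1/(1 + e^{0.7000}) = 0.3318
P = 0.3318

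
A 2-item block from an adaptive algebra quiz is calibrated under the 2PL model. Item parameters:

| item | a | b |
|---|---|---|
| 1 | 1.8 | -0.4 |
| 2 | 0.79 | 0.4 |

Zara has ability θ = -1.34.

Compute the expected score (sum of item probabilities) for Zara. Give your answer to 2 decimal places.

0.36

P(θ) = 1 / (1 + exp(−a(θ − b)))
P_1 = 1/(1+e^{1.6920}) = 0.1555
P_2 = 1/(1+e^{1.3746}) = 0.2019
E[score] = 0.1555 + 0.2019 = 0.3574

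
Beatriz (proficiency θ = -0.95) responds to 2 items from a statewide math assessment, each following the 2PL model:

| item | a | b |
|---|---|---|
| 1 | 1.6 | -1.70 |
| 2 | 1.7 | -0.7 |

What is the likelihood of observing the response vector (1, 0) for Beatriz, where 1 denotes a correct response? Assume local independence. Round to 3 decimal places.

P(θ) = 1 / (1 + exp(−a(θ − b)))
P_1 = 1/(1+e^{-1.2000}) = 0.7685
P_2 = 1/(1+e^{0.4250}) = 0.3953
L = P_1 × (1−P_2) = 0.7685 × 0.6047 = 0.46471

0.465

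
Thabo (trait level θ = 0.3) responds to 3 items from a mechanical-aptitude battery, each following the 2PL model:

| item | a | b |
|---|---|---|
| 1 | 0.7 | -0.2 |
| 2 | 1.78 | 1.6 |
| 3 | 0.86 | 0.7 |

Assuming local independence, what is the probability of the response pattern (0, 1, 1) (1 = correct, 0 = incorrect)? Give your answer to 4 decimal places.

0.0154

P(θ) = 1 / (1 + exp(−a(θ − b)))
P_1 = 1/(1+e^{-0.3500}) = 0.5866
P_2 = 1/(1+e^{2.3140}) = 0.0900
P_3 = 1/(1+e^{0.3440}) = 0.4148
L = (1−P_1) × P_2 × P_3 = 0.4134 × 0.0900 × 0.4148 = 0.01543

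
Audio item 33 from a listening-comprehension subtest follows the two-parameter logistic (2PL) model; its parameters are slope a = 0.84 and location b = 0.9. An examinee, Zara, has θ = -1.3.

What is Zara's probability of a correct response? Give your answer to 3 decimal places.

0.136

P(θ) = 1 / (1 + exp(−a(θ − b)))
Exponent: 0.84 × (-1.3 − 0.9) = -1.8480
1/(1 + e^{1.8480}) = 0.1361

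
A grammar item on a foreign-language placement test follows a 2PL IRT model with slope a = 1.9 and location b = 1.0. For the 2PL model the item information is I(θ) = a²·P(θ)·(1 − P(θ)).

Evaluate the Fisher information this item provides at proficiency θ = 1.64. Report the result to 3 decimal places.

P = 1/(1+e^{-1.2160}) = 0.7714
P(1−P) = 0.7714 × 0.2286 = 0.1764
I = a² × P(1−P) = 1.9² × 0.1764 = 0.63668

0.637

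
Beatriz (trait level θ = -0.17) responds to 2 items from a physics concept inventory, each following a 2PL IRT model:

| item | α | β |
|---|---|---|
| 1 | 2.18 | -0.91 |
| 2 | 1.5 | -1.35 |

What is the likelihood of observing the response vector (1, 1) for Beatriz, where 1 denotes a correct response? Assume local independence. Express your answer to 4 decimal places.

0.7125

P(θ) = 1 / (1 + exp(−α(θ − β)))
P_1 = 1/(1+e^{-1.6132}) = 0.8339
P_2 = 1/(1+e^{-1.7700}) = 0.8545
L = P_1 × P_2 = 0.8339 × 0.8545 = 0.71249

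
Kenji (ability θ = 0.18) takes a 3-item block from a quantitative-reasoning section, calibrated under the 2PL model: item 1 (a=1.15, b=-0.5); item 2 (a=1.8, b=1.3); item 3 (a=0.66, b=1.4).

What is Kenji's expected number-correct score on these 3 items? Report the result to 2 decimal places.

1.11

P(θ) = 1 / (1 + exp(−a(θ − b)))
P_1 = 1/(1+e^{-0.7820}) = 0.6861
P_2 = 1/(1+e^{2.0160}) = 0.1175
P_3 = 1/(1+e^{0.8052}) = 0.3089
E[score] = 0.6861 + 0.1175 + 0.3089 = 1.1126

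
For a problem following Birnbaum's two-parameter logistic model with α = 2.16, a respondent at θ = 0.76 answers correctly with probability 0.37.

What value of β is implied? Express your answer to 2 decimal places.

P(θ) = 1 / (1 + exp(−α(θ − β)))
logit(0.37) = ln(0.37/0.63) = -0.5322
β = θ − logit/(α) = 0.76 − (-0.5322)/2.1600 = 1.0064

1.01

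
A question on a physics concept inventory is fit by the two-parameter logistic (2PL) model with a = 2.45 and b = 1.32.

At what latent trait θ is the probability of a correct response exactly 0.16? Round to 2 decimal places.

P(θ) = 1 / (1 + exp(−a(θ − b)))
logit = ln(0.1600/0.8400) = -1.6582
θ = b + logit/(a) = 1.32 + (-1.6582)/2.4500 = 0.6432

0.64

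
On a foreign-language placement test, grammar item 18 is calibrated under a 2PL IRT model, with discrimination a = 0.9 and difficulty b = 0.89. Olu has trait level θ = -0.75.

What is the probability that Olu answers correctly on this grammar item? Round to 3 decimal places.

P(θ) = 1 / (1 + exp(−a(θ − b)))
Exponent: 0.9 × (-0.75 − 0.89) = -1.4760
1/(1 + e^{1.4760}) = 0.1860

0.186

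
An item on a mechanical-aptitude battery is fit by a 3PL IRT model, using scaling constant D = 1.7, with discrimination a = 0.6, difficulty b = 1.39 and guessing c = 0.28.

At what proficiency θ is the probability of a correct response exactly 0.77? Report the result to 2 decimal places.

2.13

P(θ) = c + (1 − c) · 1 / (1 + exp(−D·a(θ − b)))
Remove guessing floor: (0.77 − 0.28)/(1 − 0.28) = 0.6806
logit = ln(0.6806/0.3194) = 0.7563
θ = b + logit/(1.7·a) = 1.39 + 0.7563/1.0200 = 2.1315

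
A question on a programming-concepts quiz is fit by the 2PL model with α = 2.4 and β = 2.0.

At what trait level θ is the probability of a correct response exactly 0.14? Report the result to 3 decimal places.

P(θ) = 1 / (1 + exp(−α(θ − β)))
logit = ln(0.1400/0.8600) = -1.8153
θ = β + logit/(α) = 2.0 + (-1.8153)/2.4000 = 1.2436

1.244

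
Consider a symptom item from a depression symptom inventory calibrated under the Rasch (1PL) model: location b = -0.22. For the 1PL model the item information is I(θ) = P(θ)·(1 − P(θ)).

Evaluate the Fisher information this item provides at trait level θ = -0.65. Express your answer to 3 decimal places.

P = 1/(1+e^{0.4300}) = 0.3941
P(1−P) = 0.3941 × 0.6059 = 0.2388
I = P(1−P) = 0.23879

0.239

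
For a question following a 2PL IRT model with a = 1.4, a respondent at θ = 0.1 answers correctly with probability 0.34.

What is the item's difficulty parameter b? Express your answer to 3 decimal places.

0.574

P(θ) = 1 / (1 + exp(−a(θ − b)))
logit(0.34) = ln(0.34/0.66) = -0.6633
b = θ − logit/(a) = 0.1 − (-0.6633)/1.4000 = 0.5738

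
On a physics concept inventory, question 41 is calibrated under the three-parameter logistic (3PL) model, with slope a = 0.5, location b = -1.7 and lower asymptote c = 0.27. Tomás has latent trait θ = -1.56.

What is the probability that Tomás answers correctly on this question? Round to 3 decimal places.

0.648

P(θ) = c + (1 − c) · 1 / (1 + exp(−a(θ − b)))
Exponent: 0.5 × (-1.56 − (-1.7)) = 0.0700
1/(1 + e^{-0.0700}) = 0.5175
P = 0.27 + 0.73 × 0.5175 = 0.6478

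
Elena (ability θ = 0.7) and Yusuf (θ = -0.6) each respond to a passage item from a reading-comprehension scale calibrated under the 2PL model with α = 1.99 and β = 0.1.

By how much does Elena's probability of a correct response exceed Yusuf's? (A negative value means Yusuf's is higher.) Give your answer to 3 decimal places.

P(θ) = 1 / (1 + exp(−α(θ − β)))
P(Elena) = 0.7675  [exponent 1.1940]
P(Yusuf) = 0.1989  [exponent -1.3930]
Difference = 0.7675 − 0.1989 = 0.5685

0.569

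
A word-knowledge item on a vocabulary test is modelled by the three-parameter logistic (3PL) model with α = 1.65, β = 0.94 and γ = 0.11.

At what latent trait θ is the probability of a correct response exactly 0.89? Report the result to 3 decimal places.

2.127

P(θ) = γ + (1 − γ) · 1 / (1 + exp(−α(θ − β)))
Remove guessing floor: (0.89 − 0.11)/(1 − 0.11) = 0.8764
logit = ln(0.8764/0.1236) = 1.9588
θ = β + logit/(α) = 0.94 + 1.9588/1.6500 = 2.1272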